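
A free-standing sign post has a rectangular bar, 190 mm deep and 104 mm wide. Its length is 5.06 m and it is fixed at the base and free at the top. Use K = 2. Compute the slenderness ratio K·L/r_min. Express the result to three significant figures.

λ ≈ 337

For a rectangle r_min = b/√12 = 104/√12 = 30.02 mm
L_e = K·L = 2 × 5.06 m = 10.12 m = 10120 mm
λ = L_e / r_min = 10120 / 30.02 = 337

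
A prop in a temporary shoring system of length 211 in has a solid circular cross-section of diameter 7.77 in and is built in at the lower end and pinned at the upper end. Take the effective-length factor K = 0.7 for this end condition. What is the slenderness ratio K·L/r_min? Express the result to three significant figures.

λ ≈ 76.0

I = πd⁴/64 = π×7.77⁴/64 = 178.9 in⁴
A = 47.42 in²;  r_min = √(I/A) = √(178.9/47.42) = 1.942 in
L_e = K·L = 0.7 × 211 = 147.7 in
λ = L_e / r_min = 147.70 / 1.942 = 76.0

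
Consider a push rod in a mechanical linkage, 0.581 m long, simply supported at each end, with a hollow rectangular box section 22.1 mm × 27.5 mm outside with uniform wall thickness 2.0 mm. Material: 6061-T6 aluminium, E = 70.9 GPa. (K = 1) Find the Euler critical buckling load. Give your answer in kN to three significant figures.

P_cr ≈ 27.2 kN

Inner dimensions: h_i = 27.5 − 2×2.0 = 23.50 mm, b_i = 22.1 − 2×2.0 = 18.10 mm
Weak-axis I_min = (h_o·b_o³ − h_i·b_i³)/12 with b_o = 22.1, b_i = 18.10 mm (shorter outer/inner sides).
I_min = (27.5×22.1³ − 23.50×18.10³)/12 = 1.312×10^4 mm⁴
I = 1.312×10^4 mm⁴ = 1.312×10^-8 m⁴
Effective length L_e = K·L = 1 × 0.581 = 0.5810 m
P_cr = π²EI / L_e² = π² × 70.9×10⁹ × 1.312×10^-8 / 0.5810² = 2.720×10^4 N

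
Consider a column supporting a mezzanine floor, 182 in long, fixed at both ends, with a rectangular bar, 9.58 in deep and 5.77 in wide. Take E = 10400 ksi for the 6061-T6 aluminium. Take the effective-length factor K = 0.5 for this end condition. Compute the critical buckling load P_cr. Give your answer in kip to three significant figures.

Buckling occurs about the weak axis: I_min = h·b³/12 with b = 5.77 in (the shorter side).
I_min = 9.58×5.77³/12 = 153.4 in⁴
Effective length L_e = K·L = 0.5 × 182 = 91.00 in
P_cr = π²EI / L_e² = π² × 10400×10³ × 153.4 / 91.00² = 1.901×10^6 lb

P_cr ≈ 1900 kip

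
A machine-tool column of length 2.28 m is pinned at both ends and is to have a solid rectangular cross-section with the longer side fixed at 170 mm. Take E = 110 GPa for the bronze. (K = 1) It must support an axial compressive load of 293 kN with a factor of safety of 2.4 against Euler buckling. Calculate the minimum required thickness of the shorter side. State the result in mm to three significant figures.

b ≈ 61.9 mm

Required P_cr = n·P = 2.4 × 293 = 703.2 kN
L_e = K·L = 1 × 2.28 = 2.280 m
Required I = P_cr·L_e²/(π²E) = 7.032×10^5 × 2.280² / (π² × 1.10×10^11) = 3.367×10^-6 m⁴
I_req = 3.367×10^6 mm⁴
Rectangle, weak axis: I_min = h·b³/12 with h = 170 mm fixed  ⇒  b = (12I/h)^(1/3) = 61.9 mm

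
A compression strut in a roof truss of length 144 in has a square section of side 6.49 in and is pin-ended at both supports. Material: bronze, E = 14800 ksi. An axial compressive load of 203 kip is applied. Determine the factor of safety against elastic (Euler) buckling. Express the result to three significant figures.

I = a⁴/12 = 6.49⁴/12 = 147.8 in⁴
Effective length L_e = K·L = 1 × 144 = 144.0 in
P_cr = π²EI / L_e² = π² × 14800×10³ × 147.8 / 144.0² = 1.041×10^6 lb
Factor of safety n = P_cr / P = 1041.4 / 203 = 5.13

n ≈ 5.13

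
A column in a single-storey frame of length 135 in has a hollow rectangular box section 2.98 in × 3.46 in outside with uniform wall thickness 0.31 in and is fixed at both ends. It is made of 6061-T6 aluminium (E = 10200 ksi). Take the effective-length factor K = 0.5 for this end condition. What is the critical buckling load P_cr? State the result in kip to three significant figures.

P_cr ≈ 99.9 kip

Inner dimensions: h_i = 3.46 − 2×0.31 = 2.840 in, b_i = 2.98 − 2×0.31 = 2.360 in
Weak-axis I_min = (h_o·b_o³ − h_i·b_i³)/12 with b_o = 2.98, b_i = 2.360 in (shorter outer/inner sides).
I_min = (3.46×2.98³ − 2.840×2.360³)/12 = 4.520 in⁴
Effective length L_e = K·L = 0.5 × 135 = 67.50 in
P_cr = π²EI / L_e² = π² × 10200×10³ × 4.520 / 67.50² = 9.986×10^4 lb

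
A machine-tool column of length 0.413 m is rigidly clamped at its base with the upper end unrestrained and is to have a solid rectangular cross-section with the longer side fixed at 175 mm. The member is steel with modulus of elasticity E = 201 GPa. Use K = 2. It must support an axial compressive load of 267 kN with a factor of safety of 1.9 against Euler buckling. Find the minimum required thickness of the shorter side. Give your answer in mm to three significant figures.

b ≈ 22.9 mm

Required P_cr = n·P = 1.9 × 267 = 507.3 kN
L_e = K·L = 2 × 0.413 = 0.8260 m
Required I = P_cr·L_e²/(π²E) = 5.073×10^5 × 0.8260² / (π² × 2.01×10^11) = 1.745×10^-7 m⁴
I_req = 1.745×10^5 mm⁴
Rectangle, weak axis: I_min = h·b³/12 with h = 175 mm fixed  ⇒  b = (12I/h)^(1/3) = 22.9 mm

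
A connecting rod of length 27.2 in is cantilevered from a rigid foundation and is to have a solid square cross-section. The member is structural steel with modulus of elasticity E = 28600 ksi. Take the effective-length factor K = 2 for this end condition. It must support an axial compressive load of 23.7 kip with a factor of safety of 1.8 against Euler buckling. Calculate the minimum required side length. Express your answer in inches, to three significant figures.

a ≈ 1.52 in

Required P_cr = n·P = 1.8 × 23.7 = 42.66 kip
L_e = K·L = 2 × 27.2 = 54.40 in
Required I = P_cr·L_e²/(π²E) = 4.266×10^4 × 54.40² / (π² × 2.86×10^7) = 0.4473 in⁴
Solid square: I = a⁴/12  ⇒  a = (12I)^(1/4) = (12×0.4473)^(1/4) = 1.52 in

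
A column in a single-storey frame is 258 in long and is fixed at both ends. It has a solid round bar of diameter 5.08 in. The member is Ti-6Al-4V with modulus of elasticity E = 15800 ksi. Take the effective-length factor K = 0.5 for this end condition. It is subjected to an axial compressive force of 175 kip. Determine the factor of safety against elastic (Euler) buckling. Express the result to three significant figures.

I = πd⁴/64 = π×5.08⁴/64 = 32.69 in⁴
Effective length L_e = K·L = 0.5 × 258 = 129.0 in
P_cr = π²EI / L_e² = π² × 15800×10³ × 32.69 / 129.0² = 3.063×10^5 lb
Factor of safety n = P_cr / P = 306.34 / 175 = 1.75

n ≈ 1.75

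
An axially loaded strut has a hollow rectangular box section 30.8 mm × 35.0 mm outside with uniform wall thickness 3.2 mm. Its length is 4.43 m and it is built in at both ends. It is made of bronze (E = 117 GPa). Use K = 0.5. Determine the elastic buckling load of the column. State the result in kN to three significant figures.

Inner dimensions: h_i = 35.0 − 2×3.2 = 28.60 mm, b_i = 30.8 − 2×3.2 = 24.40 mm
Weak-axis I_min = (h_o·b_o³ − h_i·b_i³)/12 with b_o = 30.8, b_i = 24.40 mm (shorter outer/inner sides).
I_min = (35.0×30.8³ − 28.60×24.40³)/12 = 5.060×10^4 mm⁴
I = 5.060×10^4 mm⁴ = 5.060×10^-8 m⁴
Effective length L_e = K·L = 0.5 × 4.43 = 2.215 m
P_cr = π²EI / L_e² = π² × 117×10⁹ × 5.060×10^-8 / 2.215² = 1.191×10^4 N

P_cr ≈ 11.9 kN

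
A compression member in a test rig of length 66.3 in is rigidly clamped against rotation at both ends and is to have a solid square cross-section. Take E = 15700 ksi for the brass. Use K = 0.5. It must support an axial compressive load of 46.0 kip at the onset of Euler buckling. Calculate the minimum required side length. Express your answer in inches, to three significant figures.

L_e = K·L = 0.5 × 66.3 = 33.15 in
Required I = P_cr·L_e²/(π²E) = 4.600×10^4 × 33.15² / (π² × 1.57×10^7) = 0.3262 in⁴
Solid square: I = a⁴/12  ⇒  a = (12I)^(1/4) = (12×0.3262)^(1/4) = 1.41 in

a ≈ 1.41 in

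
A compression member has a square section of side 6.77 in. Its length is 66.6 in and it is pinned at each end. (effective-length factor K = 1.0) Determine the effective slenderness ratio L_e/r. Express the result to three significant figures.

λ ≈ 34.1

I = a⁴/12 = 6.77⁴/12 = 175.1 in⁴
A = 45.83 in²;  r_min = √(I/A) = √(175.1/45.83) = 1.954 in
L_e = K·L = 1 × 66.6 = 66.60 in
λ = L_e / r_min = 66.600 / 1.954 = 34.1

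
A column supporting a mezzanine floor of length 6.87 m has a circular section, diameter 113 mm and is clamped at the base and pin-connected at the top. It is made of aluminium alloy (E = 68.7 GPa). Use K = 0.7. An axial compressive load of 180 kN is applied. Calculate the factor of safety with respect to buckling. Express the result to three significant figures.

n ≈ 1.30

I = πd⁴/64 = π×113⁴/64 = 8.004×10^6 mm⁴
I = 8.004×10^6 mm⁴ = 8.004×10^-6 m⁴
Effective length L_e = K·L = 0.7 × 6.87 = 4.809 m
P_cr = π²EI / L_e² = π² × 68.7×10⁹ × 8.004×10^-6 / 4.809² = 2.347×10^5 N
Factor of safety n = P_cr / P = 234.66 / 180 = 1.30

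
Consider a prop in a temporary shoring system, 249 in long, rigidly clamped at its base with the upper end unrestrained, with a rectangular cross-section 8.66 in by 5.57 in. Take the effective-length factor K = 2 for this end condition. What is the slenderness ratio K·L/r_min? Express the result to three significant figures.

λ ≈ 310

Buckling occurs about the weak axis: I_min = h·b³/12 with b = 5.57 in (the shorter side).
I_min = 8.66×5.57³/12 = 124.7 in⁴
A = 48.24 in²;  r_min = √(I/A) = √(124.7/48.24) = 1.608 in
L_e = K·L = 2 × 249 = 498.0 in
λ = L_e / r_min = 498.00 / 1.608 = 310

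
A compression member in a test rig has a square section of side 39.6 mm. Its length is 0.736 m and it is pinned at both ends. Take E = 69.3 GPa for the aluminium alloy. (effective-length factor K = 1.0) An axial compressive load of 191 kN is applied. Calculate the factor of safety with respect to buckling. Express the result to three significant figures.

n ≈ 1.35

I = a⁴/12 = 39.6⁴/12 = 2.049×10^5 mm⁴
I = 2.049×10^5 mm⁴ = 2.049×10^-7 m⁴
Effective length L_e = K·L = 1 × 0.736 = 0.7360 m
P_cr = π²EI / L_e² = π² × 69.3×10⁹ × 2.049×10^-7 / 0.7360² = 2.587×10^5 N
Factor of safety n = P_cr / P = 258.75 / 191 = 1.35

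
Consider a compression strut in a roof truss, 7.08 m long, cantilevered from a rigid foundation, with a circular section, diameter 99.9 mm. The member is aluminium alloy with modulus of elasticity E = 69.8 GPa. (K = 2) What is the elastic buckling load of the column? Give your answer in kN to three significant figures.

P_cr ≈ 16.8 kN

I = πd⁴/64 = π×99.9⁴/64 = 4.889×10^6 mm⁴
I = 4.889×10^6 mm⁴ = 4.889×10^-6 m⁴
Effective length L_e = K·L = 2 × 7.08 = 14.16 m
P_cr = π²EI / L_e² = π² × 69.8×10⁹ × 4.889×10^-6 / 14.16² = 1.680×10^4 N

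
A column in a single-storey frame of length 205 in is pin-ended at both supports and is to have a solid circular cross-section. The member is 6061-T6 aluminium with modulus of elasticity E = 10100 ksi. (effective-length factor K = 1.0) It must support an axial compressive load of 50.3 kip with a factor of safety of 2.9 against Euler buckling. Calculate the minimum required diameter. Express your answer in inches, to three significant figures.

d ≈ 5.95 in

Required P_cr = n·P = 2.9 × 50.3 = 145.9 kip
L_e = K·L = 1 × 205 = 205.0 in
Required I = P_cr·L_e²/(π²E) = 1.459×10^5 × 205.0² / (π² × 1.01×10^7) = 61.50 in⁴
Solid circle: I = πd⁴/64  ⇒  d = (64I/π)^(1/4) = (64×61.50/π)^(1/4) = 5.95 in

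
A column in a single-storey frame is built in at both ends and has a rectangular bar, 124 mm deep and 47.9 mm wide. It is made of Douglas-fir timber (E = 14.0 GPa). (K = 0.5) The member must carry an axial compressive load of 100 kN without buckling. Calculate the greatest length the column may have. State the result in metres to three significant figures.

L_max ≈ 2.51 m

Buckling occurs about the weak axis: I_min = h·b³/12 with b = 47.9 mm (the shorter side).
I_min = 124×47.9³/12 = 1.136×10^6 mm⁴
I = 1.136×10^-6 m⁴
At the buckling limit P_cr = P = 1.000×10^5 N
From P_cr = π²EI/(K·L)²:  L = (1/K)·√(π²EI/P_cr) = (1/0.5)·√(π²×1.40×10^10×1.136×10^-6/1.000×10^5)
L = 2.51 m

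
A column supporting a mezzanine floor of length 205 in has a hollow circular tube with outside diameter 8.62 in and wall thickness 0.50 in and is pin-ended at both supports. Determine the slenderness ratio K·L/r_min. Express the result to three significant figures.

Inner diameter d_i = 8.62 − 2×0.50 = 7.620 in
I = π(d_o⁴ − d_i⁴)/64 = π(8.62⁴ − 7.620⁴)/64 = 105.5 in⁴
A = 12.75 in²;  r_min = √(I/A) = √(105.5/12.75) = 2.876 in
L_e = K·L = 1 × 205 = 205.0 in
λ = L_e / r_min = 205.00 / 2.876 = 71.3

λ ≈ 71.3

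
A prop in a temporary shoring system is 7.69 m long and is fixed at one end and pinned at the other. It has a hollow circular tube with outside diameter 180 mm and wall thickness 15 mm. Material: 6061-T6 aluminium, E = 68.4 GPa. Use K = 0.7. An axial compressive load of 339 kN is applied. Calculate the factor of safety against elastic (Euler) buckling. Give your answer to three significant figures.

n ≈ 1.83

Inner diameter d_i = 180 − 2×15 = 150.0 mm
I = π(d_o⁴ − d_i⁴)/64 = π(180⁴ − 150.0⁴)/64 = 2.668×10^7 mm⁴
I = 2.668×10^7 mm⁴ = 2.668×10^-5 m⁴
Effective length L_e = K·L = 0.7 × 7.69 = 5.383 m
P_cr = π²EI / L_e² = π² × 68.4×10⁹ × 2.668×10^-5 / 5.383² = 6.216×10^5 N
Factor of safety n = P_cr / P = 621.56 / 339 = 1.83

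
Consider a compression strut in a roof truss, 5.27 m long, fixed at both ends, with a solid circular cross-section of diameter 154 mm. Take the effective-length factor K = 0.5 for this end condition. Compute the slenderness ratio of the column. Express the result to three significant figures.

For a solid circle r = d/4 = 154/4 = 38.50 mm
L_e = K·L = 0.5 × 5.27 m = 2.635 m = 2635.0 mm
λ = L_e / r_min = 2635.0 / 38.50 = 68.4

λ ≈ 68.4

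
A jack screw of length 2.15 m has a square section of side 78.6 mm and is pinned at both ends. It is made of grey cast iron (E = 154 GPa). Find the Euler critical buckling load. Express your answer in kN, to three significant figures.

I = a⁴/12 = 78.6⁴/12 = 3.181×10^6 mm⁴
I = 3.181×10^6 mm⁴ = 3.181×10^-6 m⁴
Effective length L_e = K·L = 1 × 2.15 = 2.150 m
P_cr = π²EI / L_e² = π² × 154×10⁹ × 3.181×10^-6 / 2.150² = 1.046×10^6 N

P_cr ≈ 1050 kN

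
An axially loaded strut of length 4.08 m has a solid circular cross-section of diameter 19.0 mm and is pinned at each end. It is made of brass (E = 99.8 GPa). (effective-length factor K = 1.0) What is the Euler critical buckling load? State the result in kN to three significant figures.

P_cr ≈ 0.379 kN

I = πd⁴/64 = π×19.0⁴/64 = 6.397×10^3 mm⁴
I = 6.397×10^3 mm⁴ = 6.397×10^-9 m⁴
Effective length L_e = K·L = 1 × 4.08 = 4.080 m
P_cr = π²EI / L_e² = π² × 99.8×10⁹ × 6.397×10^-9 / 4.080² = 378.5 N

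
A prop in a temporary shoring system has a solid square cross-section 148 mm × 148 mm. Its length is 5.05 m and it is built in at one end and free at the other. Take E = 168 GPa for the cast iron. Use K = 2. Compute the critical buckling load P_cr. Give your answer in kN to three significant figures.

I = a⁴/12 = 148⁴/12 = 3.998×10^7 mm⁴
I = 3.998×10^7 mm⁴ = 3.998×10^-5 m⁴
Effective length L_e = K·L = 2 × 5.05 = 10.10 m
P_cr = π²EI / L_e² = π² × 168×10⁹ × 3.998×10^-5 / 10.10² = 6.499×10^5 N

P_cr ≈ 650 kN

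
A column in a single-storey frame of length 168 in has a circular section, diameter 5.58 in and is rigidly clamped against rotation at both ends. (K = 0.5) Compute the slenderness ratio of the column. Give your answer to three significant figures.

For a solid circle r = d/4 = 5.58/4 = 1.395 in
L_e = K·L = 0.5 × 168 = 84.00 in
λ = L_e / r_min = 84.000 / 1.395 = 60.2

λ ≈ 60.2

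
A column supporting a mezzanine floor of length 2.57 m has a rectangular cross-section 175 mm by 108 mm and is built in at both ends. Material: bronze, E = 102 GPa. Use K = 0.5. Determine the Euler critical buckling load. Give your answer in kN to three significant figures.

P_cr ≈ 11200 kN

Buckling occurs about the weak axis: I_min = h·b³/12 with b = 108 mm (the shorter side).
I_min = 175×108³/12 = 1.837×10^7 mm⁴
I = 1.837×10^7 mm⁴ = 1.837×10^-5 m⁴
Effective length L_e = K·L = 0.5 × 2.57 = 1.285 m
P_cr = π²EI / L_e² = π² × 102×10⁹ × 1.837×10^-5 / 1.285² = 1.120×10^7 N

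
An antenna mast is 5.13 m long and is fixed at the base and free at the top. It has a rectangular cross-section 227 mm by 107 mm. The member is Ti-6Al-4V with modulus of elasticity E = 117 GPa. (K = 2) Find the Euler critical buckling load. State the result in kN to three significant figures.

P_cr ≈ 254 kN

Buckling occurs about the weak axis: I_min = h·b³/12 with b = 107 mm (the shorter side).
I_min = 227×107³/12 = 2.317×10^7 mm⁴
I = 2.317×10^7 mm⁴ = 2.317×10^-5 m⁴
Effective length L_e = K·L = 2 × 5.13 = 10.26 m
P_cr = π²EI / L_e² = π² × 117×10⁹ × 2.317×10^-5 / 10.26² = 2.542×10^5 N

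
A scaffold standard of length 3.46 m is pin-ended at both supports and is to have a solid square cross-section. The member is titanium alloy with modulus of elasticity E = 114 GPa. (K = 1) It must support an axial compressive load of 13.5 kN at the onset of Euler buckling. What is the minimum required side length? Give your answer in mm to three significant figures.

L_e = K·L = 1 × 3.46 = 3.460 m
Required I = P_cr·L_e²/(π²E) = 1.350×10^4 × 3.460² / (π² × 1.14×10^11) = 1.436×10^-7 m⁴
I_req = 1.436×10^5 mm⁴
Solid square: I = a⁴/12  ⇒  a = (12I)^(1/4) = (12×1.436×10^5)^(1/4) = 36.2 mm

a ≈ 36.2 mm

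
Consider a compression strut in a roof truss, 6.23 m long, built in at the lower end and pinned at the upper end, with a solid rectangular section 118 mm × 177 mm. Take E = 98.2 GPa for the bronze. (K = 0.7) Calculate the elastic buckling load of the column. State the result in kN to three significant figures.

P_cr ≈ 1240 kN

Buckling occurs about the weak axis: I_min = h·b³/12 with b = 118 mm (the shorter side).
I_min = 177×118³/12 = 2.423×10^7 mm⁴
I = 2.423×10^7 mm⁴ = 2.423×10^-5 m⁴
Effective length L_e = K·L = 0.7 × 6.23 = 4.361 m
P_cr = π²EI / L_e² = π² × 98.2×10⁹ × 2.423×10^-5 / 4.361² = 1.235×10^6 N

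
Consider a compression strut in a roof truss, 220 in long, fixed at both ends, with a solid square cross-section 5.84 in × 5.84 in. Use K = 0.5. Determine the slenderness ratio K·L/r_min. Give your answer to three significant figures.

λ ≈ 65.2

For a square r = a/√12 = 5.84/√12 = 1.686 in
L_e = K·L = 0.5 × 220 = 110.0 in
λ = L_e / r_min = 110.00 / 1.686 = 65.2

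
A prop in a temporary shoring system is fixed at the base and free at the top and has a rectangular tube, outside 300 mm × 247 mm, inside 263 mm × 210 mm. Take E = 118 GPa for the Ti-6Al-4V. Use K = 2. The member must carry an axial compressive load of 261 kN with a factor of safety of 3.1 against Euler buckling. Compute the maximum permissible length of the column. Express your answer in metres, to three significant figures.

Weak-axis I_min = (h_o·b_o³ − h_i·b_i³)/12 with b_o = 247, b_i = 210.0 mm (shorter outer/inner sides).
I_min = (300×247³ − 263.0×210.0³)/12 = 1.738×10^8 mm⁴
I = 1.738×10^-4 m⁴
Required critical load P_cr = n·P = 3.1 × 261 = 809.1 kN = 8.091×10^5 N
From P_cr = π²EI/(K·L)²:  L = (1/K)·√(π²EI/P_cr) = (1/2)·√(π²×1.18×10^11×1.738×10^-4/8.091×10^5)
L = 7.91 m

L_max ≈ 7.91 m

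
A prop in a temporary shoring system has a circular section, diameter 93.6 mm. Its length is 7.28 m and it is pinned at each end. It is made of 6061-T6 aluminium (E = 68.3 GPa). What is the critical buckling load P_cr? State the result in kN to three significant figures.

P_cr ≈ 47.9 kN

I = πd⁴/64 = π×93.6⁴/64 = 3.768×10^6 mm⁴
I = 3.768×10^6 mm⁴ = 3.768×10^-6 m⁴
Effective length L_e = K·L = 1 × 7.28 = 7.280 m
P_cr = π²EI / L_e² = π² × 68.3×10⁹ × 3.768×10^-6 / 7.280² = 4.792×10^4 N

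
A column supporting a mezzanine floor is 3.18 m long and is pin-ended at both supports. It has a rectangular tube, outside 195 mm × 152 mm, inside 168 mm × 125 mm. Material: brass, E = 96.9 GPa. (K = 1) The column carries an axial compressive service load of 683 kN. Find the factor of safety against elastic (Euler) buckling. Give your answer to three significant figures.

n ≈ 4.12

Weak-axis I_min = (h_o·b_o³ − h_i·b_i³)/12 with b_o = 152, b_i = 125.0 mm (shorter outer/inner sides).
I_min = (195×152³ − 168.0×125.0³)/12 = 2.972×10^7 mm⁴
I = 2.972×10^7 mm⁴ = 2.972×10^-5 m⁴
Effective length L_e = K·L = 1 × 3.18 = 3.180 m
P_cr = π²EI / L_e² = π² × 96.9×10⁹ × 2.972×10^-5 / 3.180² = 2.811×10^6 N
Factor of safety n = P_cr / P = 2811.0 / 683 = 4.12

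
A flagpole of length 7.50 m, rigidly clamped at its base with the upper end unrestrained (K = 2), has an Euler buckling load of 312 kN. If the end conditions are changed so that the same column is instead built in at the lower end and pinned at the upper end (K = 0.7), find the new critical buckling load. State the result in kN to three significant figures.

P_cr ∝ 1/K², so P_cr,new = P_cr,old × (K_old/K_new)² = 312 × (2/0.7)²
= 312 × 8.163 = 2550 kN

P_cr ≈ 2550 kN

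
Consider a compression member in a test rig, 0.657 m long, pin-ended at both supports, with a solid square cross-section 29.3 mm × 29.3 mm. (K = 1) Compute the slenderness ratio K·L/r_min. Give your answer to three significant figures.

λ ≈ 77.7

I = a⁴/12 = 29.3⁴/12 = 6.142×10^4 mm⁴
A = 858.5 mm²;  r_min = √(I/A) = √(6.142×10^4/858.5) = 8.458 mm
L_e = K·L = 1 × 0.657 m = 0.6570 m = 657.00 mm
λ = L_e / r_min = 657.00 / 8.458 = 77.7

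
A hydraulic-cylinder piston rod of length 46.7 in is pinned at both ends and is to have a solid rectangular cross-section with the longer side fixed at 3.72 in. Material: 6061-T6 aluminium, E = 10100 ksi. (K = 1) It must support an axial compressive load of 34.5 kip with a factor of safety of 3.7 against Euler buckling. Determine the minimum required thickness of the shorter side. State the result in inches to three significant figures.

Required P_cr = n·P = 3.7 × 34.5 = 127.6 kip
L_e = K·L = 1 × 46.7 = 46.70 in
Required I = P_cr·L_e²/(π²E) = 1.276×10^5 × 46.70² / (π² × 1.01×10^7) = 2.793 in⁴
Rectangle, weak axis: I_min = h·b³/12 with h = 3.72 in fixed  ⇒  b = (12I/h)^(1/3) = 2.08 in

b ≈ 2.08 in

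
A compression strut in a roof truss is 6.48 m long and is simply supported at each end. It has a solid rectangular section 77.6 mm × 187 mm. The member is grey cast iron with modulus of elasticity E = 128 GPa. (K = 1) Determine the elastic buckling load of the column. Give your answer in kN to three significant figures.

P_cr ≈ 219 kN

Buckling occurs about the weak axis: I_min = h·b³/12 with b = 77.6 mm (the shorter side).
I_min = 187×77.6³/12 = 7.282×10^6 mm⁴
I = 7.282×10^6 mm⁴ = 7.282×10^-6 m⁴
Effective length L_e = K·L = 1 × 6.48 = 6.480 m
P_cr = π²EI / L_e² = π² × 128×10⁹ × 7.282×10^-6 / 6.480² = 2.191×10^5 N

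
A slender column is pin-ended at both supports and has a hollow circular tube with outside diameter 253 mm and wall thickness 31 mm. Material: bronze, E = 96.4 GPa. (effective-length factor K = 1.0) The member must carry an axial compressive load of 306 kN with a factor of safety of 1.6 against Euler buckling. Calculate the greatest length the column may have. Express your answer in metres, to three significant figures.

L_max ≈ 16.2 m

Inner diameter d_i = 253 − 2×31 = 191.0 mm
I = π(d_o⁴ − d_i⁴)/64 = π(253⁴ − 191.0⁴)/64 = 1.358×10^8 mm⁴
I = 1.358×10^-4 m⁴
Required critical load P_cr = n·P = 1.6 × 306 = 489.6 kN = 4.896×10^5 N
From P_cr = π²EI/(K·L)²:  L = (1/K)·√(π²EI/P_cr) = (1/1)·√(π²×9.64×10^10×1.358×10^-4/4.896×10^5)
L = 16.2 m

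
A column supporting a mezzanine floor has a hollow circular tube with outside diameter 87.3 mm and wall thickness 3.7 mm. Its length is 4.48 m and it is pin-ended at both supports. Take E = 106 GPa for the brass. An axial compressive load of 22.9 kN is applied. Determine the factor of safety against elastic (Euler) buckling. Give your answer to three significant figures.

Inner diameter d_i = 87.3 − 2×3.7 = 79.90 mm
I = π(d_o⁴ − d_i⁴)/64 = π(87.3⁴ − 79.90⁴)/64 = 8.506×10^5 mm⁴
I = 8.506×10^5 mm⁴ = 8.506×10^-7 m⁴
Effective length L_e = K·L = 1 × 4.48 = 4.480 m
P_cr = π²EI / L_e² = π² × 106×10⁹ × 8.506×10^-7 / 4.480² = 4.434×10^4 N
Factor of safety n = P_cr / P = 44.338 / 22.9 = 1.94

n ≈ 1.94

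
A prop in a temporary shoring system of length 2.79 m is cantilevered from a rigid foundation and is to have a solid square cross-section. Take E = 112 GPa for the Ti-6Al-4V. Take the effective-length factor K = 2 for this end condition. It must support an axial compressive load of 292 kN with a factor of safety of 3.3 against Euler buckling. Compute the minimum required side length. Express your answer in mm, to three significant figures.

Required P_cr = n·P = 3.3 × 292 = 963.6 kN
L_e = K·L = 2 × 2.79 = 5.580 m
Required I = P_cr·L_e²/(π²E) = 9.636×10^5 × 5.580² / (π² × 1.12×10^11) = 2.714×10^-5 m⁴
I_req = 2.714×10^7 mm⁴
Solid square: I = a⁴/12  ⇒  a = (12I)^(1/4) = (12×2.714×10^7)^(1/4) = 134 mm

a ≈ 134 mm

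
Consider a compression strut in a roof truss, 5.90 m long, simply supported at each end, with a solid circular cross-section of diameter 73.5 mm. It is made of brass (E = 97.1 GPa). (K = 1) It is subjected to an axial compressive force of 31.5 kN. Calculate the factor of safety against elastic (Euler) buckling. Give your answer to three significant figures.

n ≈ 1.25

I = πd⁴/64 = π×73.5⁴/64 = 1.433×10^6 mm⁴
I = 1.433×10^6 mm⁴ = 1.433×10^-6 m⁴
Effective length L_e = K·L = 1 × 5.90 = 5.900 m
P_cr = π²EI / L_e² = π² × 97.1×10⁹ × 1.433×10^-6 / 5.900² = 3.944×10^4 N
Factor of safety n = P_cr / P = 39.440 / 31.5 = 1.25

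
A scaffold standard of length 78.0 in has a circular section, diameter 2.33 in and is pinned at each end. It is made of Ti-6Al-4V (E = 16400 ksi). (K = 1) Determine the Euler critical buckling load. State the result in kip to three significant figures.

P_cr ≈ 38.5 kip

I = πd⁴/64 = π×2.33⁴/64 = 1.447 in⁴
Effective length L_e = K·L = 1 × 78.0 = 78.00 in
P_cr = π²EI / L_e² = π² × 16400×10³ × 1.447 / 78.00² = 3.849×10^4 lb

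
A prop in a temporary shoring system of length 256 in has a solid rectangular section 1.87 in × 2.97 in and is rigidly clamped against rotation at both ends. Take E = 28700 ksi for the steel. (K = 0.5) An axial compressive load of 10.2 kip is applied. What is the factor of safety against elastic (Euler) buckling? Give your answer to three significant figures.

Buckling occurs about the weak axis: I_min = h·b³/12 with b = 1.87 in (the shorter side).
I_min = 2.97×1.87³/12 = 1.618 in⁴
Effective length L_e = K·L = 0.5 × 256 = 128.0 in
P_cr = π²EI / L_e² = π² × 28700×10³ × 1.618 / 128.0² = 2.798×10^4 lb
Factor of safety n = P_cr / P = 27.981 / 10.2 = 2.74

n ≈ 2.74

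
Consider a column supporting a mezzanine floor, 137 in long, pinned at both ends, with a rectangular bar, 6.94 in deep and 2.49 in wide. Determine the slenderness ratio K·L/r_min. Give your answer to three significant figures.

λ ≈ 191

Buckling occurs about the weak axis: I_min = h·b³/12 with b = 2.49 in (the shorter side).
I_min = 6.94×2.49³/12 = 8.928 in⁴
A = 17.28 in²;  r_min = √(I/A) = √(8.928/17.28) = 0.7188 in
L_e = K·L = 1 × 137 = 137.0 in
λ = L_e / r_min = 137.00 / 0.7188 = 191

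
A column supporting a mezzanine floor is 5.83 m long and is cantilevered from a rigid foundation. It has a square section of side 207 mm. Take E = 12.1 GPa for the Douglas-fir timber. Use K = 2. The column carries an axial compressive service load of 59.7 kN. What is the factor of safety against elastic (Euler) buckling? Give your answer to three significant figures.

n ≈ 2.25

I = a⁴/12 = 207⁴/12 = 1.530×10^8 mm⁴
I = 1.530×10^8 mm⁴ = 1.530×10^-4 m⁴
Effective length L_e = K·L = 2 × 5.83 = 11.66 m
P_cr = π²EI / L_e² = π² × 12.1×10⁹ × 1.530×10^-4 / 11.66² = 1.344×10^5 N
Factor of safety n = P_cr / P = 134.40 / 59.7 = 2.25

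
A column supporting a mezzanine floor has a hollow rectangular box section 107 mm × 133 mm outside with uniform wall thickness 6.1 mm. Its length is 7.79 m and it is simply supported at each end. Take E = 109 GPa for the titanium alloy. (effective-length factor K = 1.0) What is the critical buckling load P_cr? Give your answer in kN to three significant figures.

Inner dimensions: h_i = 133 − 2×6.1 = 120.8 mm, b_i = 107 − 2×6.1 = 94.80 mm
Weak-axis I_min = (h_o·b_o³ − h_i·b_i³)/12 with b_o = 107, b_i = 94.80 mm (shorter outer/inner sides).
I_min = (133×107³ − 120.8×94.80³)/12 = 5.001×10^6 mm⁴
I = 5.001×10^6 mm⁴ = 5.001×10^-6 m⁴
Effective length L_e = K·L = 1 × 7.79 = 7.790 m
P_cr = π²EI / L_e² = π² × 109×10⁹ × 5.001×10^-6 / 7.790² = 8.866×10^4 N

P_cr ≈ 88.7 kN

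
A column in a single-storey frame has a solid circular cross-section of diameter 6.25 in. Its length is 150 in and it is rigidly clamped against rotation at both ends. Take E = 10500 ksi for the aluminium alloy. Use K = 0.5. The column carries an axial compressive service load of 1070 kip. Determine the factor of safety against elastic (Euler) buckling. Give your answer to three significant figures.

I = πd⁴/64 = π×6.25⁴/64 = 74.90 in⁴
Effective length L_e = K·L = 0.5 × 150 = 75.00 in
P_cr = π²EI / L_e² = π² × 10500×10³ × 74.90 / 75.00² = 1.380×10^6 lb
Factor of safety n = P_cr / P = 1379.9 / 1070 = 1.29

n ≈ 1.29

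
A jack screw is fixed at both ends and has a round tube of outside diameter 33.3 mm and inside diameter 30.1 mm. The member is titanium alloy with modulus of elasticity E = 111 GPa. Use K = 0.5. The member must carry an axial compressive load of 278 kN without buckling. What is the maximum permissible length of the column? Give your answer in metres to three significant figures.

L_max ≈ 0.562 m

d_o = 33.3 mm, d_i = 30.1 mm
I = π(d_o⁴ − d_i⁴)/64 = π(33.3⁴ − 30.10⁴)/64 = 2.007×10^4 mm⁴
I = 2.007×10^-8 m⁴
At the buckling limit P_cr = P = 2.780×10^5 N
From P_cr = π²EI/(K·L)²:  L = (1/K)·√(π²EI/P_cr) = (1/0.5)·√(π²×1.11×10^11×2.007×10^-8/2.780×10^5)
L = 0.562 m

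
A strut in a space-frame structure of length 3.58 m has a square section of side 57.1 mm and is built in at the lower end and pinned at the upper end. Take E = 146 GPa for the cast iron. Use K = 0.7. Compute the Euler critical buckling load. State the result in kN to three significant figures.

P_cr ≈ 203 kN

I = a⁴/12 = 57.1⁴/12 = 8.859×10^5 mm⁴
I = 8.859×10^5 mm⁴ = 8.859×10^-7 m⁴
Effective length L_e = K·L = 0.7 × 3.58 = 2.506 m
P_cr = π²EI / L_e² = π² × 146×10⁹ × 8.859×10^-7 / 2.506² = 2.033×10^5 N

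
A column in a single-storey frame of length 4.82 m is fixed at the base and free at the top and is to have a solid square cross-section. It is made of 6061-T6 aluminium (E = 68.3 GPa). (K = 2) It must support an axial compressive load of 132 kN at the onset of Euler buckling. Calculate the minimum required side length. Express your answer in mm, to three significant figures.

a ≈ 122 mm

L_e = K·L = 2 × 4.82 = 9.640 m
Required I = P_cr·L_e²/(π²E) = 1.320×10^5 × 9.640² / (π² × 6.83×10^10) = 1.820×10^-5 m⁴
I_req = 1.820×10^7 mm⁴
Solid square: I = a⁴/12  ⇒  a = (12I)^(1/4) = (12×1.820×10^7)^(1/4) = 122 mm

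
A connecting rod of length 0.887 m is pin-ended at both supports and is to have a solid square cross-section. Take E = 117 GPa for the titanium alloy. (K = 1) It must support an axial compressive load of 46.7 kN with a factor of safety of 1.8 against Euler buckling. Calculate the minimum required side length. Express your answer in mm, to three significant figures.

a ≈ 28.8 mm

Required P_cr = n·P = 1.8 × 46.7 = 84.06 kN
L_e = K·L = 1 × 0.887 = 0.8870 m
Required I = P_cr·L_e²/(π²E) = 8.406×10^4 × 0.8870² / (π² × 1.17×10^11) = 5.727×10^-8 m⁴
I_req = 5.727×10^4 mm⁴
Solid square: I = a⁴/12  ⇒  a = (12I)^(1/4) = (12×5.727×10^4)^(1/4) = 28.8 mm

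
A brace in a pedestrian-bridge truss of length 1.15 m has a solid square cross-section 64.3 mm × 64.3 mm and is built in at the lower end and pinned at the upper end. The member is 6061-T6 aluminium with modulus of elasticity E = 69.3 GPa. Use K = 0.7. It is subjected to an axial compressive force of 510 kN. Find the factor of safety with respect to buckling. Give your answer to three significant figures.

I = a⁴/12 = 64.3⁴/12 = 1.425×10^6 mm⁴
I = 1.425×10^6 mm⁴ = 1.425×10^-6 m⁴
Effective length L_e = K·L = 0.7 × 1.15 = 0.8050 m
P_cr = π²EI / L_e² = π² × 69.3×10⁹ × 1.425×10^-6 / 0.8050² = 1.504×10^6 N
Factor of safety n = P_cr / P = 1503.5 / 510 = 2.95

n ≈ 2.95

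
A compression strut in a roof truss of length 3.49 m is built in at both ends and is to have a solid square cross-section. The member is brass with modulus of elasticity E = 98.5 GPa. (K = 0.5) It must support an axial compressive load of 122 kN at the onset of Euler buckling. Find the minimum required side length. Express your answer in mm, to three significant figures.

a ≈ 46.3 mm

L_e = K·L = 0.5 × 3.49 = 1.745 m
Required I = P_cr·L_e²/(π²E) = 1.220×10^5 × 1.745² / (π² × 9.85×10^10) = 3.821×10^-7 m⁴
I_req = 3.821×10^5 mm⁴
Solid square: I = a⁴/12  ⇒  a = (12I)^(1/4) = (12×3.821×10^5)^(1/4) = 46.3 mm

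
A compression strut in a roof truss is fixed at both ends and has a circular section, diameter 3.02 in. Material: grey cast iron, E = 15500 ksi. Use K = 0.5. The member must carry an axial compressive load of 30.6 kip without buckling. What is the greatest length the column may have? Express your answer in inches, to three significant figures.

I = πd⁴/64 = π×3.02⁴/64 = 4.083 in⁴
At the buckling limit P_cr = P = 3.060×10^4 lb
From P_cr = π²EI/(K·L)²:  L = (1/K)·√(π²EI/P_cr) = (1/0.5)·√(π²×1.55×10^7×4.083/3.060×10^4)
L = 286 in

L_max ≈ 286 in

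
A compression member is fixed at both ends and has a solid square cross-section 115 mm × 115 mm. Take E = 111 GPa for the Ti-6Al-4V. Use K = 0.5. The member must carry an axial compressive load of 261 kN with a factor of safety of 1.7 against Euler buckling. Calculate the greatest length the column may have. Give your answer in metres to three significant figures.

I = a⁴/12 = 115⁴/12 = 1.458×10^7 mm⁴
I = 1.458×10^-5 m⁴
Required critical load P_cr = n·P = 1.7 × 261 = 443.7 kN = 4.437×10^5 N
From P_cr = π²EI/(K·L)²:  L = (1/K)·√(π²EI/P_cr) = (1/0.5)·√(π²×1.11×10^11×1.458×10^-5/4.437×10^5)
L = 12.0 m

L_max ≈ 12.0 m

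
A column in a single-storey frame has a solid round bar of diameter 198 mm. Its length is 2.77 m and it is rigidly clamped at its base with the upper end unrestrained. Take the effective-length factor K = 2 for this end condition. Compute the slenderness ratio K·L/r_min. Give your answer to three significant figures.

λ ≈ 112

I = πd⁴/64 = π×198⁴/64 = 7.545×10^7 mm⁴
A = 3.079×10^4 mm²;  r_min = √(I/A) = √(7.545×10^7/3.079×10^4) = 49.50 mm
L_e = K·L = 2 × 2.77 m = 5.540 m = 5540.0 mm
λ = L_e / r_min = 5540.0 / 49.50 = 112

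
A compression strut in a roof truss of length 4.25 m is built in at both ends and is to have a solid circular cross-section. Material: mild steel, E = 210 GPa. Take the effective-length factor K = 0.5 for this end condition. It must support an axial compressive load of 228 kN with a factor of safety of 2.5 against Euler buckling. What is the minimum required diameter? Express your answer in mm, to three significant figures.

d ≈ 70.9 mm

Required P_cr = n·P = 2.5 × 228 = 570.0 kN
L_e = K·L = 0.5 × 4.25 = 2.125 m
Required I = P_cr·L_e²/(π²E) = 5.700×10^5 × 2.125² / (π² × 2.10×10^11) = 1.242×10^-6 m⁴
I_req = 1.242×10^6 mm⁴
Solid circle: I = πd⁴/64  ⇒  d = (64I/π)^(1/4) = (64×1.242×10^6/π)^(1/4) = 70.9 mm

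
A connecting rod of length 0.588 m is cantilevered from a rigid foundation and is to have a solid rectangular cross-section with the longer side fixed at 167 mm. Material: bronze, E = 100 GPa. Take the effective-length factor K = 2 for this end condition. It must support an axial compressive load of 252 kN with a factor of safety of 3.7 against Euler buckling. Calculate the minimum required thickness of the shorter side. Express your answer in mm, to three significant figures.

Required P_cr = n·P = 3.7 × 252 = 932.4 kN
L_e = K·L = 2 × 0.588 = 1.176 m
Required I = P_cr·L_e²/(π²E) = 9.324×10^5 × 1.176² / (π² × 1.00×10^11) = 1.307×10^-6 m⁴
I_req = 1.307×10^6 mm⁴
Rectangle, weak axis: I_min = h·b³/12 with h = 167 mm fixed  ⇒  b = (12I/h)^(1/3) = 45.4 mm

b ≈ 45.4 mm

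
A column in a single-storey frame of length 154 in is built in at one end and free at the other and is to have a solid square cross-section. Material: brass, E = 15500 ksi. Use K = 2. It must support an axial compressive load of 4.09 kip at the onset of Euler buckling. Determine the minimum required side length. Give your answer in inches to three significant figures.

a ≈ 2.35 in

L_e = K·L = 2 × 154 = 308.0 in
Required I = P_cr·L_e²/(π²E) = 4.090×10^3 × 308.0² / (π² × 1.55×10^7) = 2.536 in⁴
Solid square: I = a⁴/12  ⇒  a = (12I)^(1/4) = (12×2.536)^(1/4) = 2.35 in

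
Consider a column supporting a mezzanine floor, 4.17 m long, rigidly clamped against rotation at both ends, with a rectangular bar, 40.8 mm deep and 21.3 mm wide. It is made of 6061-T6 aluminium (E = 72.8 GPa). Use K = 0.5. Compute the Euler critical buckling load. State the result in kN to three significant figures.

P_cr ≈ 5.43 kN

Buckling occurs about the weak axis: I_min = h·b³/12 with b = 21.3 mm (the shorter side).
I_min = 40.8×21.3³/12 = 3.286×10^4 mm⁴
I = 3.286×10^4 mm⁴ = 3.286×10^-8 m⁴
Effective length L_e = K·L = 0.5 × 4.17 = 2.085 m
P_cr = π²EI / L_e² = π² × 72.8×10⁹ × 3.286×10^-8 / 2.085² = 5.430×10^3 N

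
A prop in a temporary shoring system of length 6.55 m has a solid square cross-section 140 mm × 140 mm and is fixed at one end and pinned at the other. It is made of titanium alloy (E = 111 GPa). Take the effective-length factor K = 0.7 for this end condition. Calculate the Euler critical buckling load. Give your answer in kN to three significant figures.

P_cr ≈ 1670 kN

I = a⁴/12 = 140⁴/12 = 3.201×10^7 mm⁴
I = 3.201×10^7 mm⁴ = 3.201×10^-5 m⁴
Effective length L_e = K·L = 0.7 × 6.55 = 4.585 m
P_cr = π²EI / L_e² = π² × 111×10⁹ × 3.201×10^-5 / 4.585² = 1.668×10^6 N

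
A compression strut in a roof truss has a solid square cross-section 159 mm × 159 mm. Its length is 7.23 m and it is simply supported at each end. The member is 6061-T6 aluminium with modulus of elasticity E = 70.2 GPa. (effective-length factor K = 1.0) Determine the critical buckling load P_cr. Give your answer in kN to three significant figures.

I = a⁴/12 = 159⁴/12 = 5.326×10^7 mm⁴
I = 5.326×10^7 mm⁴ = 5.326×10^-5 m⁴
Effective length L_e = K·L = 1 × 7.23 = 7.230 m
P_cr = π²EI / L_e² = π² × 70.2×10⁹ × 5.326×10^-5 / 7.230² = 7.059×10^5 N

P_cr ≈ 706 kN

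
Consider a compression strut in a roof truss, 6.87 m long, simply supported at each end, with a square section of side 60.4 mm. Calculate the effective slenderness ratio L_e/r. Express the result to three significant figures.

λ ≈ 394

I = a⁴/12 = 60.4⁴/12 = 1.109×10^6 mm⁴
A = 3.648×10^3 mm²;  r_min = √(I/A) = √(1.109×10^6/3.648×10^3) = 17.44 mm
L_e = K·L = 1 × 6.87 m = 6.870 m = 6870.0 mm
λ = L_e / r_min = 6870.0 / 17.44 = 394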